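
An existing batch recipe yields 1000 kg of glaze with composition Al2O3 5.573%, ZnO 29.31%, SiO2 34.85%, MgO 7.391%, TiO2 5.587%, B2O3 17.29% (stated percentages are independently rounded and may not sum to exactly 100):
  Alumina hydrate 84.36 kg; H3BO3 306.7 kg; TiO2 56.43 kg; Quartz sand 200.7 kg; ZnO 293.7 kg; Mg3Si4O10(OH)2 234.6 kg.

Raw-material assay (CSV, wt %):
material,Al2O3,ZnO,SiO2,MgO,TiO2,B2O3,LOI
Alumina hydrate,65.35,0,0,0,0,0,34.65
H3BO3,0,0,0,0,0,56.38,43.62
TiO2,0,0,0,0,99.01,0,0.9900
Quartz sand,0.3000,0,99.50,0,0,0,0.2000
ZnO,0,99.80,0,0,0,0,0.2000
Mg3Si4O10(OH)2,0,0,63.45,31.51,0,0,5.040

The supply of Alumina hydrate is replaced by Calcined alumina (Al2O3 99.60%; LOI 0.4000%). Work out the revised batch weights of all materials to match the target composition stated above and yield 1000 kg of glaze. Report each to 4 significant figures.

The whole derivation maintains exact precision through every step. Working values are shown, with 4-significant-figure rounding, within the worked lines — a single rounding yields every reported figure — the derived quantities are computed from the weighed amounts at 1000 kg of glass in exact precision (glass mass, totals, ignition loss, the yield, six oxide percentages) as they appear in problem or answer.
Oxide-by-oxide targets in 1000 kg glaze:
  Al2O3: 5.573% × 1000 = 55.73 kg
  ZnO: 29.31% × 1000 = 293.1 kg
  SiO2: 34.85% × 1000 = 348.5 kg
  MgO: 7.391% × 1000 = 73.91 kg
  TiO2: 5.587% × 1000 = 55.87 kg
  B2O3: 17.29% × 1000 = 172.9 kg
Checking each oxide sum working from each reported weight, on the stated basis (oxide sums agree with the targets once rounding is allowed for):
  Al2O3: 55.35·0.9960 + 200.7·0.003000 = 55.73 kg (target 55.73 kg)
  ZnO: 293.7·0.9980 = 293.1 kg (target 293.1 kg)
  SiO2: 200.7·0.9950 + 234.6·0.6345 = 348.6 kg (target 348.5 kg)
  MgO: 234.6·0.3151 = 73.92 kg (target 73.91 kg)
  TiO2: 56.43·0.9901 = 55.87 kg (target 55.87 kg)
  B2O3: 306.7·0.5638 = 172.9 kg (target 172.9 kg)
Auditing the glass mass value: net batch after ignition = 1000 kg (per-oxide target masses sum to 1000 kg; basis as stated: 1000 kg — any gap is answer rounding).
Batch grand total — Σ batch = 1147 kg; the LOI term Σ batch·LOI equals 147.4 kg; yield, glass over the total, = 87.16%.

Revised batch per 1000 kg glaze:
  Calcined alumina: 55.35 kg
  H3BO3: 306.7 kg
  TiO2: 56.43 kg
  Quartz sand: 200.7 kg
  ZnO: 293.7 kg
  Mg3Si4O10(OH)2: 234.6 kg
Total batch = 1147 kg; LOI loss = 147.4 kg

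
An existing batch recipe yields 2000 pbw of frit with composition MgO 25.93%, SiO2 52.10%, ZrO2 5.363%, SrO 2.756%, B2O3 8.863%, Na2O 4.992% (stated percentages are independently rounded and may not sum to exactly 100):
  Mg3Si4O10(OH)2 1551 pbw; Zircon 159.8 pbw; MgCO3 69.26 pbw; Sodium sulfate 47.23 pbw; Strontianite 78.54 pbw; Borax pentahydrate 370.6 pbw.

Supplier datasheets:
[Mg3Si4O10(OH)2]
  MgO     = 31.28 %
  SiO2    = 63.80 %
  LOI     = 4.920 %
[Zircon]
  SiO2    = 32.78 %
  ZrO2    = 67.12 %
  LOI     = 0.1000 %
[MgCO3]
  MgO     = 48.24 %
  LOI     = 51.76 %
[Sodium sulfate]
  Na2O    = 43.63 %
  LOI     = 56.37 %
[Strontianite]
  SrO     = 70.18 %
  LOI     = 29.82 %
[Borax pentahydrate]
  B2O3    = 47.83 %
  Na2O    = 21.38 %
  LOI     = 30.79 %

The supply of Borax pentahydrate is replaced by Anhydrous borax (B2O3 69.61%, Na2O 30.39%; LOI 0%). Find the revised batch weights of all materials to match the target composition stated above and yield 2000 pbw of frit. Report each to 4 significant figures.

Revised batch per 2000 pbw frit:
  Mg3Si4O10(OH)2: 1551 pbw
  Zircon: 159.8 pbw
  MgCO3: 69.26 pbw
  Sodium sulfate: 51.46 pbw
  Strontianite: 78.54 pbw
  Anhydrous borax: 254.6 pbw
Total batch = 2165 pbw; LOI loss = 164.7 pbw

Working values are printed with 4-significant-digit rounding across the worked steps — each numeric step maintains exact precision at each step — a single rounding finalizes each reported result; derived quantities are rebuilt from the weighed amounts on 2000 pbw of glass at full precision (net glass mass, yield, the six compositions, totals, LOI), as quoted within the question or the answer.
Oxide mass targets, per 2000 pbw frit:
  MgO: 25.93% × 2000 = 518.6 pbw
  SiO2: 52.10% × 2000 = 1042 pbw
  ZrO2: 5.363% × 2000 = 107.3 pbw
  SrO: 2.756% × 2000 = 55.12 pbw
  B2O3: 8.863% × 2000 = 177.3 pbw
  Na2O: 4.992% × 2000 = 99.84 pbw
Mass-balance tally per oxide per the reported batch figures, versus the basis set out (each sum matches its target mass exact up to rounding of places):
  MgO: 1551·0.3128 + 69.26·0.4824 = 518.6 pbw (target 518.6 pbw)
  SiO2: 1551·0.6380 + 159.8·0.3278 = 1042 pbw (target 1042 pbw)
  ZrO2: 159.8·0.6712 = 107.3 pbw (target 107.3 pbw)
  SrO: 78.54·0.7018 = 55.12 pbw (target 55.12 pbw)
  B2O3: 254.6·0.6961 = 177.2 pbw (target 177.3 pbw)
  Na2O: 51.46·0.4363 + 254.6·0.3039 = 99.82 pbw (target 99.84 pbw)
Consistency of the glass mass: net batch after ignition = 2000 pbw (targets for the oxides total 2000 pbw; basis as stated: 2000 pbw — any gap is answer rounding).
Batch grand total — Σ batch = 2165 pbw; LOI loss = Σ batch·LOI = 164.7 pbw; glass ÷ batch gives a yield of 92.39%.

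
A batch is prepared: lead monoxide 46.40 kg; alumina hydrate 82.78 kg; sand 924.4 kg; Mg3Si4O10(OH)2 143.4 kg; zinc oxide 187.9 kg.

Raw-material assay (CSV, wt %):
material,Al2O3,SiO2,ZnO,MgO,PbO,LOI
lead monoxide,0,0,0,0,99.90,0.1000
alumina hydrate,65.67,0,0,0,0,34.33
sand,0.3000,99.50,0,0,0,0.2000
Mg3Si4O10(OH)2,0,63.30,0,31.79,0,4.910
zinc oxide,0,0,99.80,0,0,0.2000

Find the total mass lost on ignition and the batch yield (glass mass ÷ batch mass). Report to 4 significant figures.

Intermediates are shown (rounded to four significant digits) at each printed step; the whole derivation holds full precision end to end. Each reported figure includes exactly one rounding — all derived quantities are carried in exact precision (net glass mass, the totals, yield, LOI, the five compositions) from the batch weights on 1347 kg of glass, as quoted within question or answer.
Per-material ignition loss:
  lead monoxide: 46.40 × 0.001000 = 0.04640 kg
  alumina hydrate: 82.78 × 0.3433 = 28.42 kg
  sand: 924.4 × 0.002000 = 1.849 kg
  Mg3Si4O10(OH)2: 143.4 × 0.04910 = 7.041 kg
  zinc oxide: 187.9 × 0.002000 = 0.3758 kg
Total LOI = 37.73 kg
Glass = batch − LOI = 1385 − 37.73 = 1347 kg

LOI loss = 37.73 kg; glass = 1347 kg; yield = 97.28%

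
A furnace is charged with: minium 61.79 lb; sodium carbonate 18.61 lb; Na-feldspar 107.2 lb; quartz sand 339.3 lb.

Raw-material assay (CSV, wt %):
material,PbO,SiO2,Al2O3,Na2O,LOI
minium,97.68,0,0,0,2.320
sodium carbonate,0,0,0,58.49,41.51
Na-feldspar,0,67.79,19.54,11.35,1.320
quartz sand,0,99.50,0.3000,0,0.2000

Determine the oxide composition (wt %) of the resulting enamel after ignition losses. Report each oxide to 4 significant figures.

Glass mass = 515.6 lb (batch 526.9 − LOI 11.25).
Composition: PbO 11.70%, SiO2 79.56%, Al2O3 4.260%, Na2O 4.471%

The whole derivation maintains full precision throughout — intermediates are printed, rounded to four significant digits, when written out; each reported number is rounded once only; derived quantities are carried in full precision (net glass mass, the four compositions, totals, ignition loss, yield) using the weight values at 515.6 lb of glass as quoted within the question or the answer.
Oxide masses out of the charge:
  PbO: 61.79·0.9768 = 60.36 lb
  SiO2: 107.2·0.6779 + 339.3·0.9950 = 410.3 lb
  Al2O3: 107.2·0.1954 + 339.3·0.003000 = 21.96 lb
  Na2O: 18.61·0.5849 + 107.2·0.1135 = 23.05 lb
LOI: 61.79·0.02320 + 18.61·0.4151 + 107.2·0.01320 + 339.3·0.002000 = 11.25 lb
Glass = total batch minus LOI = 526.9 − 11.25 = 515.6 lb (matching Σ of the oxides)
each wt % is 100 × oxide ÷ glass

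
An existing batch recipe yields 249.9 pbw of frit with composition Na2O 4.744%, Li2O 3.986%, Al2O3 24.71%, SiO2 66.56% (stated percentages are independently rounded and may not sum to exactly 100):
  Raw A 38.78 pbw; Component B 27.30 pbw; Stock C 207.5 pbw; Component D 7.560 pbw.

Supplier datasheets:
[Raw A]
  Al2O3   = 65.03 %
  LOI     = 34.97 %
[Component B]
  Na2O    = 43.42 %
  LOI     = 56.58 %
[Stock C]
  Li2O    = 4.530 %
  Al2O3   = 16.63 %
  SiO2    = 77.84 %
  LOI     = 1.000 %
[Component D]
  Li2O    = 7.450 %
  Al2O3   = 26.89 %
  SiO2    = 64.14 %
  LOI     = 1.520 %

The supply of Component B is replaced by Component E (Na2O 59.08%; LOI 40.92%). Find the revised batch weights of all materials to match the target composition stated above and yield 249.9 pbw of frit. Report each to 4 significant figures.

Revised batch per 249.9 pbw frit:
  Raw A: 38.78 pbw
  Component E: 20.07 pbw
  Stock C: 207.5 pbw
  Component D: 7.560 pbw
Total batch = 273.9 pbw; LOI loss = 23.96 pbw

All internal work holds exact precision through the solve. Mid-chain values are displayed, rounded to 4 significant digits, when written out. Each reported value is rounded only once — derived quantities, which include totals, net glass mass, the four compositions, ignition loss, yield, are rebuilt in full precision, as given in either problem or answer, from the weighed amounts on 249.9 pbw of glass.
Oxide mass targets, per 249.9 pbw frit:
  Na2O: 4.744% × 249.9 = 11.86 pbw
  Li2O: 3.986% × 249.9 = 9.961 pbw
  Al2O3: 24.71% × 249.9 = 61.75 pbw
  SiO2: 66.56% × 249.9 = 166.3 pbw
A balance pass over the oxides, working from each reported weight, relative to the basis at hand (summed amounts equal target values inside rounding margins):
  Na2O: 20.07·0.5908 = 11.86 pbw (target 11.86 pbw)
  Li2O: 207.5·0.04530 + 7.560·0.07450 = 9.963 pbw (target 9.961 pbw)
  Al2O3: 38.78·0.6503 + 207.5·0.1663 + 7.560·0.2689 = 61.76 pbw (target 61.75 pbw)
  SiO2: 207.5·0.7784 + 7.560·0.6414 = 166.4 pbw (target 166.3 pbw)
Auditing the glass mass value: the batch minus its LOI: 249.9 pbw (summing oxide targets gives 249.9 pbw; versus the stated basis of 249.9 pbw — deltas are rounding alone).
Summing the batch: Σ batch = 273.9 pbw; LOI removed, Σ of batch·LOI: 23.96 pbw; glass ÷ batch gives a yield of 91.25%.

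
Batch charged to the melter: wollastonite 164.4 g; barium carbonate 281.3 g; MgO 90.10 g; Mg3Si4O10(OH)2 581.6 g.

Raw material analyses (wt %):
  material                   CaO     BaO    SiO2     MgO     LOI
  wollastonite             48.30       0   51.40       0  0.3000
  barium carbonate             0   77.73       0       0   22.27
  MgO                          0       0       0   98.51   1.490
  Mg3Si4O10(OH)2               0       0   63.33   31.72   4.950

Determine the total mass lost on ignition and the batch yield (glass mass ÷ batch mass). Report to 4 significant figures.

The working math carries full float precision through the solve. The intermediate values appear, with 4-significant-figure rounding, in the printout; exactly one rounding lands on every reported number; derived quantities are carried using the weight values on 1024 g of glass at full float precision (the totals, yield, ignition loss, the four compositions, glass mass) as written in the problem or answer text.
Per-material ignition loss:
  wollastonite: 164.4 × 0.003000 = 0.4932 g
  barium carbonate: 281.3 × 0.2227 = 62.65 g
  MgO: 90.10 × 0.01490 = 1.342 g
  Mg3Si4O10(OH)2: 581.6 × 0.04950 = 28.79 g
Total LOI = 93.27 g
Glass = batch − LOI = 1117 − 93.27 = 1024 g

LOI loss = 93.27 g; glass = 1024 g; yield = 91.65%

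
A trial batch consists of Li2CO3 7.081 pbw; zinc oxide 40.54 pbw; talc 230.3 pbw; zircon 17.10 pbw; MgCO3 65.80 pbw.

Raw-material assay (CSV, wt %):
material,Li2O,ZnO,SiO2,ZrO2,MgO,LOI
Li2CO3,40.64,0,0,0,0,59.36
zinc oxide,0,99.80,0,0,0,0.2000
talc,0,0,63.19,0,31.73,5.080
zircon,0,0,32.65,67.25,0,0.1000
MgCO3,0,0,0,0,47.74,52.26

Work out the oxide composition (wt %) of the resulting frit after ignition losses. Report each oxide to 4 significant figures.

Glass mass = 310.4 pbw (batch 360.8 − LOI 50.39).
Composition: Li2O 0.9270%, ZnO 13.03%, SiO2 48.68%, ZrO2 3.704%, MgO 33.66%

Intermediates are printed rounded off to 4 significant figures between the steps; each numeric step runs at full precision at every stage — a single rounding yields each reported number; all derived quantities (five oxide percentages, ignition loss, net glass mass, yield, totals) are recomputed from the batch weights on 310.4 pbw of glass at full precision, exactly as shown in the problem or answer text.
Delivered oxide masses:
  Li2O: 7.081·0.4064 = 2.878 pbw
  ZnO: 40.54·0.9980 = 40.46 pbw
  SiO2: 230.3·0.6319 + 17.10·0.3265 = 151.1 pbw
  ZrO2: 17.10·0.6725 = 11.50 pbw
  MgO: 230.3·0.3173 + 65.80·0.4774 = 104.5 pbw
LOI: 7.081·0.5936 + 40.54·0.002000 + 230.3·0.05080 + 17.10·0.001000 + 65.80·0.5226 = 50.39 pbw
Resulting glass, batch − LOI: 360.8 − 50.39 = 310.4 pbw (the oxide masses sum to this)
each wt % is 100 × oxide ÷ glass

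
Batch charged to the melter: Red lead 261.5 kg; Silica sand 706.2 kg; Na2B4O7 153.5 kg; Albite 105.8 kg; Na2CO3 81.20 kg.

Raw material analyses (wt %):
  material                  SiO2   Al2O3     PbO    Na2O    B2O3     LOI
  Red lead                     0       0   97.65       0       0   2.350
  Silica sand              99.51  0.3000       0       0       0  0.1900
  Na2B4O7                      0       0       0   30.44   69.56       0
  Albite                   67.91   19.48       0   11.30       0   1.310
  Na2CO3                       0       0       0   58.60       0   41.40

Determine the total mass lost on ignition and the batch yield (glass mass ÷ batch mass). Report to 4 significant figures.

LOI loss = 42.49 kg; glass = 1266 kg; yield = 96.75%

The whole derivation carries full precision at all times — mid-chain values appear (rounded to 4 significant digits) within the worked lines; each reported value receives exactly one rounding — derived quantities are carried in exact precision (LOI, the five compositions, net glass mass, totals, yield) using the weight values at 1266 kg of glass, exactly as printed in the problem or answer text.
Each material's LOI contribution:
  Red lead: 261.5 × 0.02350 = 6.145 kg
  Silica sand: 706.2 × 0.001900 = 1.342 kg
  Na2B4O7: 153.5 × 0 = 0 kg
  Albite: 105.8 × 0.01310 = 1.386 kg
  Na2CO3: 81.20 × 0.4140 = 33.62 kg
Total LOI = 42.49 kg
Glass = batch − LOI = 1308 − 42.49 = 1266 kg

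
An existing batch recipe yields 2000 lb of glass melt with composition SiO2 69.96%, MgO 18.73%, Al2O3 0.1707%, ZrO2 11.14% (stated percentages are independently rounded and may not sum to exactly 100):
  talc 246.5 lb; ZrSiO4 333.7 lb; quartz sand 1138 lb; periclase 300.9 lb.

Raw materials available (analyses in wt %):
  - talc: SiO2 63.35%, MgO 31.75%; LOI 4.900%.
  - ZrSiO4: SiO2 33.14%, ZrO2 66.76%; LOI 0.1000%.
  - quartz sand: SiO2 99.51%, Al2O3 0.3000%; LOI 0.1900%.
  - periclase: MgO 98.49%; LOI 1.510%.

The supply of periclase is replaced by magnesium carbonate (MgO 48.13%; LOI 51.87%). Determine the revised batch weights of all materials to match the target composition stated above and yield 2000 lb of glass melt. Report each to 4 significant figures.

In-progress results appear, with 4-significant-figure rounding, between the steps; each numeric step keeps exact precision through every step — exactly one rounding is applied to each reported figure; derived quantities are recomputed in exact precision (the four compositions, the totals, yield, glass mass, ignition loss) from the batch weights for 2000 lb of glass, as they appear in the problem or answer text.
The oxide mass targets at 2000 lb glass melt:
  SiO2: 69.96% × 2000 = 1399 lb
  MgO: 18.73% × 2000 = 374.6 lb
  Al2O3: 0.1707% × 2000 = 3.414 lb
  ZrO2: 11.14% × 2000 = 222.8 lb
A balance pass over the oxides, per the reported batch figures, for the quoted basis mass (oxide sums agree with the targets once rounding is allowed for):
  SiO2: 246.5·0.6335 + 333.7·0.3314 + 1138·0.9951 = 1399 lb (target 1399 lb)
  MgO: 246.5·0.3175 + 615.7·0.4813 = 374.6 lb (target 374.6 lb)
  Al2O3: 1138·0.003000 = 3.414 lb (target 3.414 lb)
  ZrO2: 333.7·0.6676 = 222.8 lb (target 222.8 lb)
Glass-mass bookkeeping: the batch minus its LOI: 2000 lb (the targets, summed, come to 2000 lb; stated basis 2000 lb — deltas are rounding alone).
Total batch = Σ batch = 2334 lb; the LOI term Σ batch·LOI equals 333.9 lb; as yield: glass ÷ batch → 85.69%.

Revised batch per 2000 lb glass melt:
  talc: 246.5 lb
  ZrSiO4: 333.7 lb
  quartz sand: 1138 lb
  magnesium carbonate: 615.7 lb
Total batch = 2334 lb; LOI loss = 333.9 lb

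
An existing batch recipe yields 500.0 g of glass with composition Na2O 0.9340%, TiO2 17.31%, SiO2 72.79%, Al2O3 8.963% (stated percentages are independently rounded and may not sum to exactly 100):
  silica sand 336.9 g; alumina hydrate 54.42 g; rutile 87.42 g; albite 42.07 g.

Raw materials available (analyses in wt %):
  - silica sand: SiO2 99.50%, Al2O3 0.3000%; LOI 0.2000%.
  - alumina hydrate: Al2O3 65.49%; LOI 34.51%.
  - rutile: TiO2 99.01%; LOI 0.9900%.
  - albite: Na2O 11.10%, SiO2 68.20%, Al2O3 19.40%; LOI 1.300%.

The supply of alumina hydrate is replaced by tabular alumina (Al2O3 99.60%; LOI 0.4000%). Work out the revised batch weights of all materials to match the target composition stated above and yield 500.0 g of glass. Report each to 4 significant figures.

Mid-chain values are printed with 4-significant-figure rounding between the steps. The working math keeps full float precision in all steps. Every reported figure includes exactly one rounding; derived quantities are recomputed from the batch weights at 500.0 g of glass in exact precision (the four compositions, net glass mass, LOI, the yield, the totals), as set out in the problem or the answer.
Oxide-by-oxide targets in 500.0 g glass:
  Na2O: 0.9340% × 500.0 = 4.670 g
  TiO2: 17.31% × 500.0 = 86.55 g
  SiO2: 72.79% × 500.0 = 364.0 g
  Al2O3: 8.963% × 500.0 = 44.82 g
Oxide-by-oxide audit given the weights on record, at the basis given (sums match the target masses net of answer rounding effects):
  Na2O: 42.07·0.1110 = 4.670 g (target 4.670 g)
  TiO2: 87.42·0.9901 = 86.55 g (target 86.55 g)
  SiO2: 336.9·0.9950 + 42.07·0.6820 = 363.9 g (target 364.0 g)
  Al2O3: 336.9·0.003000 + 35.79·0.9960 + 42.07·0.1940 = 44.82 g (target 44.82 g)
Glass-mass closure: batch total minus LOI = 500.0 g (per-oxide target masses sum to 500.0 g; stated basis 500.0 g — deltas are rounding alone).
Total batch = Σ batch = 502.2 g; the LOI term Σ batch·LOI equals 2.229 g; as yield: glass ÷ batch → 99.56%.

Revised batch per 500.0 g glass:
  silica sand: 336.9 g
  tabular alumina: 35.79 g
  rutile: 87.42 g
  albite: 42.07 g
Total batch = 502.2 g; LOI loss = 2.229 g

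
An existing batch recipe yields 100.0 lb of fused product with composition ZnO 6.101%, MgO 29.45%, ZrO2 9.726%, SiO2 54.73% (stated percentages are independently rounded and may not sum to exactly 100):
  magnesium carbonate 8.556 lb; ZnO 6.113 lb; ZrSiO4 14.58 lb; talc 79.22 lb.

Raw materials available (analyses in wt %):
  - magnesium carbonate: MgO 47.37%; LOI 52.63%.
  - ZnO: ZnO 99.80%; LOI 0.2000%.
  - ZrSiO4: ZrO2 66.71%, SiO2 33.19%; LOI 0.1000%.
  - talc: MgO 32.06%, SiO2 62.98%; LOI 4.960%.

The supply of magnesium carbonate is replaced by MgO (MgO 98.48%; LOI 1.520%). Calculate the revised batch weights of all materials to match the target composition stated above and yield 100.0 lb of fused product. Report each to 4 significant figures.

In-progress results appear rounded to 4 significant digits across the worked steps — all internal work carries full float precision through every step; a single rounding produces each reported result — all derived quantities, which include four oxide percentages, LOI, yield, totals, net glass mass, are recomputed at full float precision, as given in problem or answer, using the weight values at 100.0 lb of glass.
The oxide mass targets at 100.0 lb fused product:
  ZnO: 6.101% × 100.0 = 6.101 lb
  MgO: 29.45% × 100.0 = 29.45 lb
  ZrO2: 9.726% × 100.0 = 9.726 lb
  SiO2: 54.73% × 100.0 = 54.73 lb
Sums-versus-targets review using the reported weights, under the basis named above (target by target, the sums agree exact up to rounding of places):
  ZnO: 6.113·0.9980 = 6.101 lb (target 6.101 lb)
  MgO: 4.115·0.9848 + 79.22·0.3206 = 29.45 lb (target 29.45 lb)
  ZrO2: 14.58·0.6671 = 9.726 lb (target 9.726 lb)
  SiO2: 14.58·0.3319 + 79.22·0.6298 = 54.73 lb (target 54.73 lb)
Glass-mass bookkeeping: whole batch net of LOI = 100.0 lb (targets for the oxides total 100.0 lb; stated basis 100.0 lb — a pure rounding effect).
Whole-batch sum: Σ batch = 104.0 lb; LOI loss = Σ batch·LOI = 4.019 lb; yield: glass divided by total = 96.14%.

Revised batch per 100.0 lb fused product:
  MgO: 4.115 lb
  ZnO: 6.113 lb
  ZrSiO4: 14.58 lb
  talc: 79.22 lb
Total batch = 104.0 lb; LOI loss = 4.019 lb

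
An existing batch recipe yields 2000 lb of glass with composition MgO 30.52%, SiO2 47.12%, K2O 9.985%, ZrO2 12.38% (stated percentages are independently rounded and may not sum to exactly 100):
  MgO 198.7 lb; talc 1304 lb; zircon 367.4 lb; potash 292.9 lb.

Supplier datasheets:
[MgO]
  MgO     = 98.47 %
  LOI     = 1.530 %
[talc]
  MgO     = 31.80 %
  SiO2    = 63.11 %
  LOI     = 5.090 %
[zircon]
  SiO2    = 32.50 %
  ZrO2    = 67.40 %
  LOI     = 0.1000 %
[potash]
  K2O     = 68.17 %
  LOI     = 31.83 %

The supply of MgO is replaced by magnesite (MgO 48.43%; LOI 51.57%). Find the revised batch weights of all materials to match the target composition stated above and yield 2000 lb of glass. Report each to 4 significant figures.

Revised batch per 2000 lb glass:
  magnesite: 404.1 lb
  talc: 1304 lb
  zircon: 367.4 lb
  potash: 292.9 lb
Total batch = 2368 lb; LOI loss = 368.4 lb

Values along the way are printed (rounded to four significant digits) on the page — the whole derivation maintains full float precision from start to finish — each reported value sees exactly one rounding — derived quantities (yield, net glass mass, ignition loss, the totals, four oxide percentages) are computed starting from the weights for 2000 lb of glass in full float precision, exactly as printed in the question or the answer.
Target masses of each oxide per 2000 lb glass:
  MgO: 30.52% × 2000 = 610.4 lb
  SiO2: 47.12% × 2000 = 942.4 lb
  K2O: 9.985% × 2000 = 199.7 lb
  ZrO2: 12.38% × 2000 = 247.6 lb
Sums-versus-targets review from the weights as reported, relative to the basis at hand (sum by sum, the targets are met net of answer rounding effects):
  MgO: 404.1·0.4843 + 1304·0.3180 = 610.4 lb (target 610.4 lb)
  SiO2: 1304·0.6311 + 367.4·0.3250 = 942.4 lb (target 942.4 lb)
  K2O: 292.9·0.6817 = 199.7 lb (target 199.7 lb)
  ZrO2: 367.4·0.6740 = 247.6 lb (target 247.6 lb)
Glass-mass closure: the batch minus its LOI: 2000 lb (per-oxide target masses sum to 2000 lb; with the basis standing at 2000 lb — deltas are rounding alone).
Total batch = Σ batch = 2368 lb; the LOI term Σ batch·LOI equals 368.4 lb; the yield ratio, glass ÷ batch: 84.45%.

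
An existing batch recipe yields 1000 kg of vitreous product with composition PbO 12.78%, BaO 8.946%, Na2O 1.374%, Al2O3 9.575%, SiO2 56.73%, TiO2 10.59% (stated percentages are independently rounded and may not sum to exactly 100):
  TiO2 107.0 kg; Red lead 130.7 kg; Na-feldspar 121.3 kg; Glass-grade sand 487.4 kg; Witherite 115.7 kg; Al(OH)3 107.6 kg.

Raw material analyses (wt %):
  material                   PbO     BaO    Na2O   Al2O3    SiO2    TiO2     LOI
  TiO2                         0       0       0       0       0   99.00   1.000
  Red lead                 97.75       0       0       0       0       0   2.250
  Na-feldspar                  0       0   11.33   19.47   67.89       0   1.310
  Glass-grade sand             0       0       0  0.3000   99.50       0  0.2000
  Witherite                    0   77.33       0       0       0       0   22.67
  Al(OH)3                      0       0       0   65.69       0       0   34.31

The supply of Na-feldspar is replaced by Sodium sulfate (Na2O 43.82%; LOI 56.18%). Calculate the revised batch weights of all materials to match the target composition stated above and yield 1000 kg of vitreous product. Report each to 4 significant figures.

Revised batch per 1000 kg vitreous product:
  TiO2: 107.0 kg
  Red lead: 130.7 kg
  Sodium sulfate: 31.36 kg
  Glass-grade sand: 570.2 kg
  Witherite: 115.7 kg
  Al(OH)3: 143.2 kg
Total batch = 1098 kg; LOI loss = 98.13 kg

Values along the way are displayed with 4-significant-figure rounding in the printout — all internal work holds exact precision from start to finish — each reported number undergoes a single rounding; the derived quantities, including the totals, glass mass, LOI, the six compositions, the yield, are carried from the batch weights for 1000 kg of glass in exact precision as they appear in the problem or the answer.
Target oxide masses per 1000 kg vitreous product:
  PbO: 12.78% × 1000 = 127.8 kg
  BaO: 8.946% × 1000 = 89.46 kg
  Na2O: 1.374% × 1000 = 13.74 kg
  Al2O3: 9.575% × 1000 = 95.75 kg
  SiO2: 56.73% × 1000 = 567.3 kg
  TiO2: 10.59% × 1000 = 105.9 kg
Sums-versus-targets review from the weights as reported, on the stated basis (every target is met by its sum within answer rounding):
  PbO: 130.7·0.9775 = 127.8 kg (target 127.8 kg)
  BaO: 115.7·0.7733 = 89.47 kg (target 89.46 kg)
  Na2O: 31.36·0.4382 = 13.74 kg (target 13.74 kg)
  Al2O3: 570.2·0.003000 + 143.2·0.6569 = 95.78 kg (target 95.75 kg)
  SiO2: 570.2·0.9950 = 567.3 kg (target 567.3 kg)
  TiO2: 107.0·0.9900 = 105.9 kg (target 105.9 kg)
Consistency of the glass mass: net batch after ignition = 1000 kg (targets for the oxides total 1000 kg; with the basis standing at 1000 kg — gaps are rounding artifacts).
Adding the batch up: Σ batch = 1098 kg; LOI loss = Σ batch·LOI = 98.13 kg; glass ÷ batch gives a yield of 91.06%.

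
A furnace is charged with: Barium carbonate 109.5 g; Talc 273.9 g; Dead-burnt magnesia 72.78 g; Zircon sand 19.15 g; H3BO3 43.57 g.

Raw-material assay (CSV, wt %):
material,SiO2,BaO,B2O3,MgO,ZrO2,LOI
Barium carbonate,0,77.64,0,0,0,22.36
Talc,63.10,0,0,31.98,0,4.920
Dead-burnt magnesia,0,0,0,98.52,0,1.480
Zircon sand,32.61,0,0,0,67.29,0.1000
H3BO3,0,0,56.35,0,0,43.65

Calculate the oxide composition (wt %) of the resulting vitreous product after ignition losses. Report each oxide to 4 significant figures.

In-progress results are shown rounded to 4 significant figures when written out. The working math maintains exact precision end to end; every reported result undergoes a single rounding; all derived quantities are recomputed from the weighed amounts at 460.8 g of glass at full float precision (the totals, yield, glass mass, the five compositions, ignition loss) precisely as stated by the problem or answer text.
Mass of each oxide from the mix:
  SiO2: 273.9·0.6310 + 19.15·0.3261 = 179.1 g
  BaO: 109.5·0.7764 = 85.02 g
  B2O3: 43.57·0.5635 = 24.55 g
  MgO: 273.9·0.3198 + 72.78·0.9852 = 159.3 g
  ZrO2: 19.15·0.6729 = 12.89 g
LOI: 109.5·0.2236 + 273.9·0.04920 + 72.78·0.01480 + 19.15·0.001000 + 43.57·0.4365 = 58.07 g
Glass = total batch minus LOI = 518.9 − 58.07 = 460.8 g (the oxide masses sum to this)
wt % = 100 × oxide mass / glass mass

Glass mass = 460.8 g (batch 518.9 − LOI 58.07).
Composition: SiO2 38.86%, BaO 18.45%, B2O3 5.328%, MgO 34.57%, ZrO2 2.796%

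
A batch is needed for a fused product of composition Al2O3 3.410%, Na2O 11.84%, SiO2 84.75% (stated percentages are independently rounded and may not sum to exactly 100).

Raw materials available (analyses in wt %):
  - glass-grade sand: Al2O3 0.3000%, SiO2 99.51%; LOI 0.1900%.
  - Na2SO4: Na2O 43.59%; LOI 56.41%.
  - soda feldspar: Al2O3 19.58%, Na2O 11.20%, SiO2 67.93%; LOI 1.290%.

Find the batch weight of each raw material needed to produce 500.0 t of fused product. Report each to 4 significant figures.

Batch per 500.0 t fused product:
  glass-grade sand: 370.3 t
  Na2SO4: 114.9 t
  soda feldspar: 81.41 t
Total batch = 566.6 t; LOI loss = 66.57 t; yield = 88.25%

All internal work carries full float precision at every stage. Mid-chain values are shown rounded to four significant digits in the printout. Each reported value is rounded just once — the derived quantities are recomputed from the batch weights per 500.0 t of glass at exact precision (totals, LOI, net glass mass, yield, three oxide percentages), as given in problem or answer.
The oxide mass targets at 500.0 t fused product:
  Al2O3: 3.410% × 500.0 = 17.05 t
  Na2O: 11.84% × 500.0 = 59.20 t
  SiO2: 84.75% × 500.0 = 423.8 t
Per-oxide balance check per the reported batch figures, per the basis as stated (target by target, the sums agree within answer rounding):
  Al2O3: 370.3·0.003000 + 81.41·0.1958 = 17.05 t (target 17.05 t)
  Na2O: 114.9·0.4359 + 81.41·0.1120 = 59.20 t (target 59.20 t)
  SiO2: 370.3·0.9951 + 81.41·0.6793 = 423.8 t (target 423.8 t)
Consistency of the glass mass: total batch − LOI = 500.0 t (oxide target masses add up to 500.0 t; basis as stated: 500.0 t — rounding explains the deltas).
Total batch = Σ batch = 566.6 t; ignition loss, Σ(batch × LOI) = 66.57 t; the yield ratio, glass ÷ batch: 88.25%.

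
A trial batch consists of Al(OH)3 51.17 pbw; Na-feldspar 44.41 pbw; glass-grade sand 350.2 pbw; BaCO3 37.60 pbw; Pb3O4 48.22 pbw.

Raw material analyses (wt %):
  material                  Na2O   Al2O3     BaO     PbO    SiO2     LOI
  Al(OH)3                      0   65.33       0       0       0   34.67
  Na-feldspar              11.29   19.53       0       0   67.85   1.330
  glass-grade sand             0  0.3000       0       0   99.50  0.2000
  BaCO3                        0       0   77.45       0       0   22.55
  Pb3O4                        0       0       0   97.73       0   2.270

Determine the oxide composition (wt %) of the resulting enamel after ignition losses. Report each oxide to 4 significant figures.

Working values are displayed with 4-significant-figure rounding alongside each step. The whole derivation maintains exact precision in all steps; every reported figure carries a single rounding — all derived quantities (the five compositions, glass mass, ignition loss, the yield, the totals) are carried in full precision from the batch weights per 503.0 pbw of glass, exactly as shown in the problem or the answer.
Oxide masses out of the charge:
  Na2O: 44.41·0.1129 = 5.014 pbw
  Al2O3: 51.17·0.6533 + 44.41·0.1953 + 350.2·0.003000 = 43.15 pbw
  BaO: 37.60·0.7745 = 29.12 pbw
  PbO: 48.22·0.9773 = 47.13 pbw
  SiO2: 44.41·0.6785 + 350.2·0.9950 = 378.6 pbw
LOI: 51.17·0.3467 + 44.41·0.01330 + 350.2·0.002000 + 37.60·0.2255 + 48.22·0.02270 = 28.61 pbw
batch − LOI leaves glass = 531.6 − 28.61 = 503.0 pbw (matching Σ of the oxides)
each oxide over glass, ×100, is wt %

Glass mass = 503.0 pbw (batch 531.6 − LOI 28.61).
Composition: Na2O 0.9968%, Al2O3 8.579%, BaO 5.790%, PbO 9.369%, SiO2 75.27%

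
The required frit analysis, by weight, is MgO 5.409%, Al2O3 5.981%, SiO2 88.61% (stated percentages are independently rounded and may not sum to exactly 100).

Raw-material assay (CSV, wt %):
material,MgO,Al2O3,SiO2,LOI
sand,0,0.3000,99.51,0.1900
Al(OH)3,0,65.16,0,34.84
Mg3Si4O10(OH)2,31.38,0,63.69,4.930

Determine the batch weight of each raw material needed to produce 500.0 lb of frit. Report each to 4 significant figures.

Mid-chain values appear (rounded to four significant digits) on the page. Every computation maintains full precision through every step. Every reported number is rounded once only. All derived quantities (yield, totals, LOI, three oxide percentages, net glass mass) are rebuilt using the weight values for 500.0 lb of glass at full float precision, precisely as stated by the problem or the answer.
Oxide-by-oxide targets in 500.0 lb frit:
  MgO: 5.409% × 500.0 = 27.04 lb
  Al2O3: 5.981% × 500.0 = 29.90 lb
  SiO2: 88.61% × 500.0 = 443.0 lb
Per-oxide balance check working from each reported weight, per the basis as stated (sums match the target masses inside rounding margins):
  MgO: 86.19·0.3138 = 27.05 lb (target 27.04 lb)
  Al2O3: 390.1·0.003000 + 44.10·0.6516 = 29.91 lb (target 29.90 lb)
  SiO2: 390.1·0.9951 + 86.19·0.6369 = 443.1 lb (target 443.0 lb)
Mass balance on the glass: the batch minus its LOI: 500.0 lb (oxide target masses add up to 500.0 lb; against the stated basis, 500.0 lb — differing by rounding only).
Batch total: Σ batch = 520.4 lb; LOI loss = Σ batch·LOI = 20.35 lb; glass ÷ batch gives a yield of 96.09%.

Batch per 500.0 lb frit:
  sand: 390.1 lb
  Al(OH)3: 44.10 lb
  Mg3Si4O10(OH)2: 86.19 lb
Total batch = 520.4 lb; LOI loss = 20.35 lb; yield = 96.09%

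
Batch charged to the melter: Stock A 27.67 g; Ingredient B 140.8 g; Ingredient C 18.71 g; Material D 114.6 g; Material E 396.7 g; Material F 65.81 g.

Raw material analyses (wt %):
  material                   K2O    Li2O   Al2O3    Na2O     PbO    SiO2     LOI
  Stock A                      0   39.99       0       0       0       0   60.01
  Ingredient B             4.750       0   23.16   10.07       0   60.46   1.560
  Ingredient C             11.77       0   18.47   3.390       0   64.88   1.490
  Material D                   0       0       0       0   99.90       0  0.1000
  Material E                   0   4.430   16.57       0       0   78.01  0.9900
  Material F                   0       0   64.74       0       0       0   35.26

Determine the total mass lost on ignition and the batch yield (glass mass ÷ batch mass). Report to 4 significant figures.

Each numeric step holds exact precision through the solve — intermediates appear rounded to 4 significant figures; exactly one rounding goes into each reported number — all derived quantities, which include totals, glass mass, six oxide percentages, the yield, ignition loss, are rebuilt in exact precision, as set out in the problem or the answer, starting from the weights at 718.0 g of glass.
Ignition loss by material:
  Stock A: 27.67 × 0.6001 = 16.60 g
  Ingredient B: 140.8 × 0.01560 = 2.196 g
  Ingredient C: 18.71 × 0.01490 = 0.2788 g
  Material D: 114.6 × 0.001000 = 0.1146 g
  Material E: 396.7 × 0.009900 = 3.927 g
  Material F: 65.81 × 0.3526 = 23.20 g
Total LOI = 46.33 g
Glass = batch − LOI = 764.3 − 46.33 = 718.0 g

LOI loss = 46.33 g; glass = 718.0 g; yield = 93.94%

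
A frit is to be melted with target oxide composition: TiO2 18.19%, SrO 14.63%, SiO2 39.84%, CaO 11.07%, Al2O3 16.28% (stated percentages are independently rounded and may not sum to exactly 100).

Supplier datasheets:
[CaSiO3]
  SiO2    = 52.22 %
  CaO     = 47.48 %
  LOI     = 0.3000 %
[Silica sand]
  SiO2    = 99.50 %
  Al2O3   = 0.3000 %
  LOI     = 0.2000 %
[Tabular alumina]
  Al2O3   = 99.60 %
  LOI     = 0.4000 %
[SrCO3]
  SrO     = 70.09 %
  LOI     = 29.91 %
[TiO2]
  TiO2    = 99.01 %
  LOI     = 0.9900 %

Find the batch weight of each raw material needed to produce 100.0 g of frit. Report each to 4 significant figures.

Batch per 100.0 g frit:
  CaSiO3: 23.32 g
  Silica sand: 27.80 g
  Tabular alumina: 16.26 g
  SrCO3: 20.87 g
  TiO2: 18.37 g
Total batch = 106.6 g; LOI loss = 6.615 g; yield = 93.80%

Working values appear (rounded to four significant digits) in the working; all internal work maintains exact precision from first step to last; each reported result includes exactly one rounding; derived quantities, which include five oxide percentages, yield, net glass mass, LOI, totals, are rebuilt in full precision, as given in the problem or the answer, from the weighed amounts at 100.0 g of glass.
Per-oxide target masses for 100.0 g frit:
  TiO2: 18.19% × 100.0 = 18.19 g
  SrO: 14.63% × 100.0 = 14.63 g
  SiO2: 39.84% × 100.0 = 39.84 g
  CaO: 11.07% × 100.0 = 11.07 g
  Al2O3: 16.28% × 100.0 = 16.28 g
Per-oxide balance check on the weights just shown, for the quoted basis mass (delivered sums recover each target exact up to rounding of places):
  TiO2: 18.37·0.9901 = 18.19 g (target 18.19 g)
  SrO: 20.87·0.7009 = 14.63 g (target 14.63 g)
  SiO2: 23.32·0.5222 + 27.80·0.9950 = 39.84 g (target 39.84 g)
  CaO: 23.32·0.4748 = 11.07 g (target 11.07 g)
  Al2O3: 27.80·0.003000 + 16.26·0.9960 = 16.28 g (target 16.28 g)
Consistency of the glass mass: net batch after ignition = 100.0 g (per-oxide target masses sum to 100.0 g; with the basis standing at 100.0 g — deltas are rounding alone).
Summing the batch: Σ batch = 106.6 g; ignition loss, Σ(batch × LOI) = 6.615 g; yield = glass ÷ total batch = 93.80%.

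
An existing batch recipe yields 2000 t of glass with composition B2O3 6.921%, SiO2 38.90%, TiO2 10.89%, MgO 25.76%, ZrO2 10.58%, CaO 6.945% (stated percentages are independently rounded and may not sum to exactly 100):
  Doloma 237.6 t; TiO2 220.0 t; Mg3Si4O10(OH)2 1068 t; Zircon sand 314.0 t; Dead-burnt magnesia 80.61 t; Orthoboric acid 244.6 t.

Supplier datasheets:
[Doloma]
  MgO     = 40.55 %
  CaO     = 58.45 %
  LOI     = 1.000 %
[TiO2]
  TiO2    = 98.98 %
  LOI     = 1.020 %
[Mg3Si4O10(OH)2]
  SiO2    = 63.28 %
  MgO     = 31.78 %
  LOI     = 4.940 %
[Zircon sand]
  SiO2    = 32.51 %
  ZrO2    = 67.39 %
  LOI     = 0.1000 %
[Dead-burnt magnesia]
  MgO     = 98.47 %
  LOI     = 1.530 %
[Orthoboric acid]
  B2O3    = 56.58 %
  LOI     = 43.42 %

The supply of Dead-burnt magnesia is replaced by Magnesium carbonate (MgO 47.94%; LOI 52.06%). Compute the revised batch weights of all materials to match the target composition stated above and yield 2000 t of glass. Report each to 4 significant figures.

In-progress results are displayed (rounded to 4 significant figures) when written out — the working math carries exact precision from first step to last — every reported result carries a single rounding. The derived quantities (net glass mass, the yield, ignition loss, the six compositions, totals) are re-derived at full float precision using the weight values on 2000 t of glass, as quoted within the question or the answer.
Oxide mass targets, per 2000 t glass:
  B2O3: 6.921% × 2000 = 138.4 t
  SiO2: 38.90% × 2000 = 778.0 t
  TiO2: 10.89% × 2000 = 217.8 t
  MgO: 25.76% × 2000 = 515.2 t
  ZrO2: 10.58% × 2000 = 211.6 t
  CaO: 6.945% × 2000 = 138.9 t
Balance tally, oxide-wise, on the weights just shown, on the stated basis (every target is met by its sum exact up to rounding of places):
  B2O3: 244.6·0.5658 = 138.4 t (target 138.4 t)
  SiO2: 1068·0.6328 + 314.0·0.3251 = 777.9 t (target 778.0 t)
  TiO2: 220.0·0.9898 = 217.8 t (target 217.8 t)
  MgO: 237.6·0.4055 + 1068·0.3178 + 165.6·0.4794 = 515.1 t (target 515.2 t)
  ZrO2: 314.0·0.6739 = 211.6 t (target 211.6 t)
  CaO: 237.6·0.5845 = 138.9 t (target 138.9 t)
The glass-mass cross-check: total charge less LOI = 2000 t (per-oxide target masses sum to 2000 t; with the basis standing at 2000 t — a pure rounding effect).
Batch total: Σ batch = 2250 t; loss to ignition Σ batch·LOI = 250.1 t; yield, glass over the total, = 88.88%.

Revised batch per 2000 t glass:
  Doloma: 237.6 t
  TiO2: 220.0 t
  Mg3Si4O10(OH)2: 1068 t
  Zircon sand: 314.0 t
  Magnesium carbonate: 165.6 t
  Orthoboric acid: 244.6 t
Total batch = 2250 t; LOI loss = 250.1 t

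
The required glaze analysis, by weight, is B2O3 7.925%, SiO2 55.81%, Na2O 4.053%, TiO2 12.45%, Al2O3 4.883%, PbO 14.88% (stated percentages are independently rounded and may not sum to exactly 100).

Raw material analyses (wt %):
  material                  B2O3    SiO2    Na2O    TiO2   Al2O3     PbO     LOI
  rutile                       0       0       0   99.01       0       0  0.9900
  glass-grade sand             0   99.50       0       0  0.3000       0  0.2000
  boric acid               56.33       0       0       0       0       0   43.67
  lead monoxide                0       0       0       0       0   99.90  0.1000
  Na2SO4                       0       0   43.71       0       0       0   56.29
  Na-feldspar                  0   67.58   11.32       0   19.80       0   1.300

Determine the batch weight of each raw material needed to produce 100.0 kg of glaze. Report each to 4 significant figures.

Batch per 100.0 kg glaze:
  rutile: 12.57 kg
  glass-grade sand: 39.75 kg
  boric acid: 14.07 kg
  lead monoxide: 14.89 kg
  Na2SO4: 3.042 kg
  Na-feldspar: 24.06 kg
Total batch = 108.4 kg; LOI loss = 8.388 kg; yield = 92.26%

Each numeric step carries full float precision throughout. Values along the way appear, rounded to four significant figures, within the worked lines — a single rounding completes every reported figure; derived quantities are rebuilt starting from the weights on 100.0 kg of glass in exact precision (LOI, glass mass, the totals, the yield, the six compositions), as written in the question or the answer.
Target masses of each oxide per 100.0 kg glaze:
  B2O3: 7.925% × 100.0 = 7.925 kg
  SiO2: 55.81% × 100.0 = 55.81 kg
  Na2O: 4.053% × 100.0 = 4.053 kg
  TiO2: 12.45% × 100.0 = 12.45 kg
  Al2O3: 4.883% × 100.0 = 4.883 kg
  PbO: 14.88% × 100.0 = 14.88 kg
Checking each oxide sum on the weights just shown, on the stated basis (delivered sums recover each target given rounding of the digits):
  B2O3: 14.07·0.5633 = 7.926 kg (target 7.925 kg)
  SiO2: 39.75·0.9950 + 24.06·0.6758 = 55.81 kg (target 55.81 kg)
  Na2O: 3.042·0.4371 + 24.06·0.1132 = 4.053 kg (target 4.053 kg)
  TiO2: 12.57·0.9901 = 12.45 kg (target 12.45 kg)
  Al2O3: 39.75·0.003000 + 24.06·0.1980 = 4.883 kg (target 4.883 kg)
  PbO: 14.89·0.9990 = 14.88 kg (target 14.88 kg)
Auditing the glass mass value: total charge less LOI = 99.99 kg (the Σ of target masses is 100.0 kg; with the basis standing at 100.0 kg — rounding explains the deltas).
Summing the batch: Σ batch = 108.4 kg; ignition loss, Σ(batch × LOI) = 8.388 kg; yield, glass over the total, = 92.26%.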